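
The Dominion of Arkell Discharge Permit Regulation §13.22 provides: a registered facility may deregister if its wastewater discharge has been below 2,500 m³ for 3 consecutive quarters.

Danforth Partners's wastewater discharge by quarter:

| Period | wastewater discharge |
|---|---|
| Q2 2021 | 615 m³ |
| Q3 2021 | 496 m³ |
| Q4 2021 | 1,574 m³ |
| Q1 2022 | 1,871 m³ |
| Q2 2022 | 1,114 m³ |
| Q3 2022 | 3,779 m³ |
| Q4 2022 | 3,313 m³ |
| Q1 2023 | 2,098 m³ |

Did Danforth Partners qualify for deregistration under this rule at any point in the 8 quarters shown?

Yes

Quarters below 2,500 m³: Q2 2021, Q3 2021, Q4 2021, Q1 2022, Q2 2022, Q1 2023.
Longest run of consecutive quarters below the threshold: 5.
5 ≥ 3, so Danforth Partners became eligible.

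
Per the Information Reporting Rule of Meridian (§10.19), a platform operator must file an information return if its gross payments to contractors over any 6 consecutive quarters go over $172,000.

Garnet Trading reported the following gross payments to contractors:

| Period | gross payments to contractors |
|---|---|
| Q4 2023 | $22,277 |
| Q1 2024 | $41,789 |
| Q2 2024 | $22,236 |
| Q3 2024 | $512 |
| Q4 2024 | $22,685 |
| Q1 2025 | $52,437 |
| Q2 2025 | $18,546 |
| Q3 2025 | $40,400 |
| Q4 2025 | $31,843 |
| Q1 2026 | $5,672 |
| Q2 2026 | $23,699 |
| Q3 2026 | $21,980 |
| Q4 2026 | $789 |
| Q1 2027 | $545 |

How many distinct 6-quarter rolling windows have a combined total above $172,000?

1

Q4 2023–Q1 2025: $22,277 + $41,789 + $22,236 + $512 + $22,685 + $52,437 = $161,936 (under)
Q1 2024–Q2 2025: $41,789 + $22,236 + $512 + $22,685 + $52,437 + $18,546 = $158,205 (under)
Q2 2024–Q3 2025: $22,236 + $512 + $22,685 + $52,437 + $18,546 + $40,400 = $156,816 (under)
Q3 2024–Q4 2025: $512 + $22,685 + $52,437 + $18,546 + $40,400 + $31,843 = $166,423 (under)
Q4 2024–Q1 2026: $22,685 + $52,437 + $18,546 + $40,400 + $31,843 + $5,672 = $171,583 (under)
Q1 2025–Q2 2026: $52,437 + $18,546 + $40,400 + $31,843 + $5,672 + $23,699 = $172,597 (over)
Q2 2025–Q3 2026: $18,546 + $40,400 + $31,843 + $5,672 + $23,699 + $21,980 = $142,140 (under)
Q3 2025–Q4 2026: $40,400 + $31,843 + $5,672 + $23,699 + $21,980 + $789 = $124,383 (under)
Q4 2025–Q1 2027: $31,843 + $5,672 + $23,699 + $21,980 + $789 + $545 = $84,528 (under)
1 window exceeds the threshold.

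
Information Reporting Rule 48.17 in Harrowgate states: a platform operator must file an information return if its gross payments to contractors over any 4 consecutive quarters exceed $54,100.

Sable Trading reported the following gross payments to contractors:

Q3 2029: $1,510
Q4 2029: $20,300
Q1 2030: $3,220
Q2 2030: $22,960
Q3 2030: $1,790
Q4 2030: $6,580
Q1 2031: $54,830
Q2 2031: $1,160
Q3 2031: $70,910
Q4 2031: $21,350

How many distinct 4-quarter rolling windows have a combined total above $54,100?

4

Q3 2029–Q2 2030: $1,510 + $20,300 + $3,220 + $22,960 = $47,990 (under)
Q4 2029–Q3 2030: $20,300 + $3,220 + $22,960 + $1,790 = $48,270 (under)
Q1 2030–Q4 2030: $3,220 + $22,960 + $1,790 + $6,580 = $34,550 (under)
Q2 2030–Q1 2031: $22,960 + $1,790 + $6,580 + $54,830 = $86,160 (over)
Q3 2030–Q2 2031: $1,790 + $6,580 + $54,830 + $1,160 = $64,360 (over)
Q4 2030–Q3 2031: $6,580 + $54,830 + $1,160 + $70,910 = $133,480 (over)
Q1 2031–Q4 2031: $54,830 + $1,160 + $70,910 + $21,350 = $148,250 (over)
4 windows exceed the threshold.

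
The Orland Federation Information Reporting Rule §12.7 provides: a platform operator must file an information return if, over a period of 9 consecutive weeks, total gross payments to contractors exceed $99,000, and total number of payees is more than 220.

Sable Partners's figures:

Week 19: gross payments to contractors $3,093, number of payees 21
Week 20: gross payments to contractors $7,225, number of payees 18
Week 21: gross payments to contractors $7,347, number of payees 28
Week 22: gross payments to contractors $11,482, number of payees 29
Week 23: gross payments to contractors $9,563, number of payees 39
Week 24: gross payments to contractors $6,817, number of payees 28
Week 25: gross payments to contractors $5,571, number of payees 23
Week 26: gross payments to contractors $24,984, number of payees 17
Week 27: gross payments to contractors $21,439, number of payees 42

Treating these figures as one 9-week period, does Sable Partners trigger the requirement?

No

Total gross payments to contractors: $3,093 + $7,225 + $7,347 + $11,482 + $9,563 + $6,817 + $5,571 + $24,984 + $21,439 = $97,521 (≤ $99,000).
Total number of payees: 21 + 18 + 28 + 29 + 39 + 28 + 23 + 17 + 42 = 245 (> 220).
The test is 'and': the rule requires both, and at least one is not exceeded.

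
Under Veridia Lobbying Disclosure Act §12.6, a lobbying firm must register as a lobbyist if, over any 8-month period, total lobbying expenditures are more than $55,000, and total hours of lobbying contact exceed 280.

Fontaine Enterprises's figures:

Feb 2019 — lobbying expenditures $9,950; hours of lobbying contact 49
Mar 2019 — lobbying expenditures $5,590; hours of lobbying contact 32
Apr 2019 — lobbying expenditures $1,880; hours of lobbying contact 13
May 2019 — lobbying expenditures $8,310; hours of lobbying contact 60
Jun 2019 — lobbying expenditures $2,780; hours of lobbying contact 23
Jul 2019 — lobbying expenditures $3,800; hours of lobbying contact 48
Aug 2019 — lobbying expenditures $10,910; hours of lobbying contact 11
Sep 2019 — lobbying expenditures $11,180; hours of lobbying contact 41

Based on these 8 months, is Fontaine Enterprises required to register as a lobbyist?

No

Total lobbying expenditures: $9,950 + $5,590 + $1,880 + $8,310 + $2,780 + $3,800 + $10,910 + $11,180 = $54,400 (≤ $55,000).
Total hours of lobbying contact: 49 + 32 + 13 + 60 + 23 + 48 + 11 + 41 = 277 (≤ 280).
The test is 'and': the rule requires both, and at least one is not exceeded.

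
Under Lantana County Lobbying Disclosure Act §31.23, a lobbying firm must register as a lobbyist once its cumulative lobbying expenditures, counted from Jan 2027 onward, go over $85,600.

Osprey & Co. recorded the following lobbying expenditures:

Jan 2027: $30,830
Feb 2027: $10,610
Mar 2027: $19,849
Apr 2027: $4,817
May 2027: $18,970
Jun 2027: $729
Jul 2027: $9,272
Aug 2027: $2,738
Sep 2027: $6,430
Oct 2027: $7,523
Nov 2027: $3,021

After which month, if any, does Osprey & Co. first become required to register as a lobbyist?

Through Jan 2027: $30,830
Through Feb 2027: $41,440
Through Mar 2027: $61,289
Through Apr 2027: $66,106
Through May 2027: $85,076
Through Jun 2027: $85,805 ← exceeds threshold

Jun 2027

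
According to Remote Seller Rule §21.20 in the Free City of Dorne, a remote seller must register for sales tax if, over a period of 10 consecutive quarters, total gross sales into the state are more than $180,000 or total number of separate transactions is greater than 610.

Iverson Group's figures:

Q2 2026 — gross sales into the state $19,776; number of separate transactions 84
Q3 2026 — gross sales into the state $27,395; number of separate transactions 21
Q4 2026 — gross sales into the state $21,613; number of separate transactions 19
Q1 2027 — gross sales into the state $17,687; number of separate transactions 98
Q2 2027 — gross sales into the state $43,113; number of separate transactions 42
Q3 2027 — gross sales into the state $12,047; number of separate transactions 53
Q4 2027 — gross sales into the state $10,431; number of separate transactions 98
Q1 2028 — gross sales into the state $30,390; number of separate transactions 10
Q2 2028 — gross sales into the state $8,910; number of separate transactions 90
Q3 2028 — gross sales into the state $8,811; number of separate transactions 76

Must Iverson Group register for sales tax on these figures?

Total gross sales into the state: $19,776 + $27,395 + $21,613 + $17,687 + $43,113 + $12,047 + $10,431 + $30,390 + $8,910 + $8,811 = $200,173 (> $180,000).
Total number of separate transactions: 84 + 21 + 19 + 98 + 42 + 53 + 98 + 10 + 90 + 76 = 591 (≤ 610).
The test is 'or': at least one threshold is exceeded.

Yes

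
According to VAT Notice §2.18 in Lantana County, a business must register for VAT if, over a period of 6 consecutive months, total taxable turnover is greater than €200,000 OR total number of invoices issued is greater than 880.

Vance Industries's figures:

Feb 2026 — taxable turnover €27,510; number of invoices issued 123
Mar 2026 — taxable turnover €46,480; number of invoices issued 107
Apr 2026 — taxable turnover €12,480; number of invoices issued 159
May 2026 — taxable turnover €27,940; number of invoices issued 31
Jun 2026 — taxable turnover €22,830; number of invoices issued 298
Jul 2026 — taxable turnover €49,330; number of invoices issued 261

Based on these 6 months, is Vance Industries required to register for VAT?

Total taxable turnover: €27,510 + €46,480 + €12,480 + €27,940 + €22,830 + €49,330 = €186,570 (≤ €200,000).
Total number of invoices issued: 123 + 107 + 159 + 31 + 298 + 261 = 979 (> 880).
The test is 'or': at least one threshold is exceeded.

Yes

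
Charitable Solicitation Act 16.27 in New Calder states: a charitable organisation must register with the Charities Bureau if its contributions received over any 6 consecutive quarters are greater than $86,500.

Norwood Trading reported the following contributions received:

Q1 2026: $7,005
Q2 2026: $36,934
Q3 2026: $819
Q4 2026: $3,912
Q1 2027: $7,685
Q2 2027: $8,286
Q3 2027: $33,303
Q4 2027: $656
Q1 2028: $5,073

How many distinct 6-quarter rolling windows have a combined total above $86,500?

Q1 2026–Q2 2027: $7,005 + $36,934 + $819 + $3,912 + $7,685 + $8,286 = $64,641 (under)
Q2 2026–Q3 2027: $36,934 + $819 + $3,912 + $7,685 + $8,286 + $33,303 = $90,939 (over)
Q3 2026–Q4 2027: $819 + $3,912 + $7,685 + $8,286 + $33,303 + $656 = $54,661 (under)
Q4 2026–Q1 2028: $3,912 + $7,685 + $8,286 + $33,303 + $656 + $5,073 = $58,915 (under)
1 window exceeds the threshold.

1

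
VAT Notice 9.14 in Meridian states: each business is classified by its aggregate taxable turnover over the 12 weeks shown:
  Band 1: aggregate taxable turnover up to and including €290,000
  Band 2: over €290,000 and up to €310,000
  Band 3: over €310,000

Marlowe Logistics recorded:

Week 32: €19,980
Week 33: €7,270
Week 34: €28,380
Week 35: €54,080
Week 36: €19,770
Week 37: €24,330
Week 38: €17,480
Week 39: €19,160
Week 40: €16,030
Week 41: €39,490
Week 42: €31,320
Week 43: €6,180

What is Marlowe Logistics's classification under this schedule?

Aggregate taxable turnover: €19,980 + €7,270 + €28,380 + €54,080 + €19,770 + €24,330 + €17,480 + €19,160 + €16,030 + €39,490 + €31,320 + €6,180 = €283,470.
€283,470 ≤ €290,000, so Band 1 applies.

Band 1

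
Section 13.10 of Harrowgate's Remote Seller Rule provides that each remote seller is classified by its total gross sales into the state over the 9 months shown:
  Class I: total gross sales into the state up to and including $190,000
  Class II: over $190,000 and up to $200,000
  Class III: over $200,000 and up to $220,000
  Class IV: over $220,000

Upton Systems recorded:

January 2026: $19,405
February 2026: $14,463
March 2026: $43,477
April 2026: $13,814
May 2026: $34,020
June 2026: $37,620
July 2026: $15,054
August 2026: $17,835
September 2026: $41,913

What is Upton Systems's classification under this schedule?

Class IV

Total gross sales into the state: $19,405 + $14,463 + $43,477 + $13,814 + $34,020 + $37,620 + $15,054 + $17,835 + $41,913 = $237,601.
$237,601 > $220,000, so Class IV applies.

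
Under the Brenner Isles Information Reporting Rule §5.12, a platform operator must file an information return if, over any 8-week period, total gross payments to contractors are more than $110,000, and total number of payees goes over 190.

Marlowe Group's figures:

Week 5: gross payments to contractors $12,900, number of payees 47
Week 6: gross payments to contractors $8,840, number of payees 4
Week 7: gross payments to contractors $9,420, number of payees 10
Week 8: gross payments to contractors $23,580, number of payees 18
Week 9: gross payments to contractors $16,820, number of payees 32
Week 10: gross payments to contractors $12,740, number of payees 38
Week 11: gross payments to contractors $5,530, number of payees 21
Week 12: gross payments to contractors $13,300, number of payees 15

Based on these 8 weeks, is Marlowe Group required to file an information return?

Total gross payments to contractors: $12,900 + $8,840 + $9,420 + $23,580 + $16,820 + $12,740 + $5,530 + $13,300 = $103,130 (≤ $110,000).
Total number of payees: 47 + 4 + 10 + 18 + 32 + 38 + 21 + 15 = 185 (≤ 190).
The test is 'and': the rule requires both, and at least one is not exceeded.

No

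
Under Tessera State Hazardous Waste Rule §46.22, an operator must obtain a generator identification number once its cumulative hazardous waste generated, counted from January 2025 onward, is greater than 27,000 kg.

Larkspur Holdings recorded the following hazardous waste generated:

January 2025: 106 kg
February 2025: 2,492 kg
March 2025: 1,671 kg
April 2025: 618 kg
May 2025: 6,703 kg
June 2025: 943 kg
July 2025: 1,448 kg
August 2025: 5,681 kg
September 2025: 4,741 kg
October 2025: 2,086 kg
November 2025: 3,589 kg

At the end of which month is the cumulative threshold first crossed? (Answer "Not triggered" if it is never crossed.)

Through January 2025: 106 kg
Through February 2025: 2,598 kg
Through March 2025: 4,269 kg
Through April 2025: 4,887 kg
Through May 2025: 11,590 kg
Through June 2025: 12,533 kg
Through July 2025: 13,981 kg
Through August 2025: 19,662 kg
Through September 2025: 24,403 kg
Through October 2025: 26,489 kg
Through November 2025: 30,078 kg ← exceeds threshold

November 2025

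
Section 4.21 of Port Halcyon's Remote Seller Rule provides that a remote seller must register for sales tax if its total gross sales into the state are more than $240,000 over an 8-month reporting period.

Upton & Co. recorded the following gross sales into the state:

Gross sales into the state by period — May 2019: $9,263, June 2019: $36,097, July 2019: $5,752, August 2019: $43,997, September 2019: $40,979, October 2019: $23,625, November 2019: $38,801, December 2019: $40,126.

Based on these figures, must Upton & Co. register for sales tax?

Total gross sales into the state: $9,263 + $36,097 + $5,752 + $43,997 + $40,979 + $23,625 + $38,801 + $40,126 = $238,640.
$238,640 ≤ $240,000, so the threshold is not exceeded.

No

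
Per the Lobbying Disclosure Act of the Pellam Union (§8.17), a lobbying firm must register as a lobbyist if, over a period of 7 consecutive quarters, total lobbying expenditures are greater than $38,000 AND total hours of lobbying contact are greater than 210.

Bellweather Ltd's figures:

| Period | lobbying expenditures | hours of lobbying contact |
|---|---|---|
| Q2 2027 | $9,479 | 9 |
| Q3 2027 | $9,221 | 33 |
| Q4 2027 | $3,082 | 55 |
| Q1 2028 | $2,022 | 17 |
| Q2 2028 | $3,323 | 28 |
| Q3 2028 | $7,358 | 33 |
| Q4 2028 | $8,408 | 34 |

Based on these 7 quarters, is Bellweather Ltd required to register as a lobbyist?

Total lobbying expenditures: $9,479 + $9,221 + $3,082 + $2,022 + $3,323 + $7,358 + $8,408 = $42,893 (> $38,000).
Total hours of lobbying contact: 9 + 33 + 55 + 17 + 28 + 33 + 34 = 209 (≤ 210).
The test is 'and': the rule requires both, and at least one is not exceeded.

No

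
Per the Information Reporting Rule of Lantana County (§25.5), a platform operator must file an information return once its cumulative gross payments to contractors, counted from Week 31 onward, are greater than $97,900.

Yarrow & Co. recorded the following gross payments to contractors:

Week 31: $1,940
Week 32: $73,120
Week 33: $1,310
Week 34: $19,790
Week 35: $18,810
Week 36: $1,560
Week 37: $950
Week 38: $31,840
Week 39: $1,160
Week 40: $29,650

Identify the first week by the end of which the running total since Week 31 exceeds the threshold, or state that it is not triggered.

Through Week 31: $1,940
Through Week 32: $75,060
Through Week 33: $76,370
Through Week 34: $96,160
Through Week 35: $114,970 ← exceeds threshold

Week 35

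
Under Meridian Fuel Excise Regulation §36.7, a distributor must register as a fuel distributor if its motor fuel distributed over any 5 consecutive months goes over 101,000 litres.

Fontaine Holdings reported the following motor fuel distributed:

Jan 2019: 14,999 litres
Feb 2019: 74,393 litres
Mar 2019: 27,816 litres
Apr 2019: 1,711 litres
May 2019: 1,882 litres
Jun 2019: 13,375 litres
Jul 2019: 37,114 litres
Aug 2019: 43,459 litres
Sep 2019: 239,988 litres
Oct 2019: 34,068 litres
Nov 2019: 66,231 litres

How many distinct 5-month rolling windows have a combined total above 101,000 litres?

5

Jan 2019–May 2019: 14,999 litres + 74,393 litres + 27,816 litres + 1,711 litres + 1,882 litres = 120,801 litres (over)
Feb 2019–Jun 2019: 74,393 litres + 27,816 litres + 1,711 litres + 1,882 litres + 13,375 litres = 119,177 litres (over)
Mar 2019–Jul 2019: 27,816 litres + 1,711 litres + 1,882 litres + 13,375 litres + 37,114 litres = 81,898 litres (under)
Apr 2019–Aug 2019: 1,711 litres + 1,882 litres + 13,375 litres + 37,114 litres + 43,459 litres = 97,541 litres (under)
May 2019–Sep 2019: 1,882 litres + 13,375 litres + 37,114 litres + 43,459 litres + 239,988 litres = 335,818 litres (over)
Jun 2019–Oct 2019: 13,375 litres + 37,114 litres + 43,459 litres + 239,988 litres + 34,068 litres = 368,004 litres (over)
Jul 2019–Nov 2019: 37,114 litres + 43,459 litres + 239,988 litres + 34,068 litres + 66,231 litres = 420,860 litres (over)
5 windows exceed the threshold.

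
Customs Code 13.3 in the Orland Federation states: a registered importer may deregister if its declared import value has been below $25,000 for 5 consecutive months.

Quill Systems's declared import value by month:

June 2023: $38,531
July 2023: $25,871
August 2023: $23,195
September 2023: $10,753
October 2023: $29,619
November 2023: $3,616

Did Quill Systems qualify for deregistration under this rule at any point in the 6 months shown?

No

Months below $25,000: August 2023, September 2023, November 2023.
Longest run of consecutive months below the threshold: 2.
2 < 5, so Quill Systems never became eligible.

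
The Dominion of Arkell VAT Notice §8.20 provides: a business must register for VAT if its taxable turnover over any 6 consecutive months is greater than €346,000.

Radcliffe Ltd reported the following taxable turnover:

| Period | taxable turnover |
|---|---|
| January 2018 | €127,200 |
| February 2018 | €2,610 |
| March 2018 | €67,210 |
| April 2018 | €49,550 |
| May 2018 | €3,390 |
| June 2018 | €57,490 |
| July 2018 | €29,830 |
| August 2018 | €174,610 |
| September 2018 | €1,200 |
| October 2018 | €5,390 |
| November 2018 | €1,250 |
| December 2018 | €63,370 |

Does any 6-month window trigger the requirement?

January 2018–June 2018: €127,200 + €2,610 + €67,210 + €49,550 + €3,390 + €57,490 = €307,450 (under)
February 2018–July 2018: €2,610 + €67,210 + €49,550 + €3,390 + €57,490 + €29,830 = €210,080 (under)
March 2018–August 2018: €67,210 + €49,550 + €3,390 + €57,490 + €29,830 + €174,610 = €382,080 (over)
April 2018–September 2018: €49,550 + €3,390 + €57,490 + €29,830 + €174,610 + €1,200 = €316,070 (under)
May 2018–October 2018: €3,390 + €57,490 + €29,830 + €174,610 + €1,200 + €5,390 = €271,910 (under)
June 2018–November 2018: €57,490 + €29,830 + €174,610 + €1,200 + €5,390 + €1,250 = €269,770 (under)
July 2018–December 2018: €29,830 + €174,610 + €1,200 + €5,390 + €1,250 + €63,370 = €275,650 (under)
At least one window exceeds €346,000.

Yes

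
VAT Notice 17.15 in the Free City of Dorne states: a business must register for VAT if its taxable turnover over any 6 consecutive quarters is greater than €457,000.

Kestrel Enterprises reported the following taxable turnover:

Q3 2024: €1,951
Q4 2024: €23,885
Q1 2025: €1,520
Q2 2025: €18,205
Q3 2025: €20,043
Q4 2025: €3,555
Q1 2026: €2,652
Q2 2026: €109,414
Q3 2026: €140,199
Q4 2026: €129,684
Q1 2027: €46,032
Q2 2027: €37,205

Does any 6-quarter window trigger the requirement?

Q3 2024–Q4 2025: €1,951 + €23,885 + €1,520 + €18,205 + €20,043 + €3,555 = €69,159 (under)
Q4 2024–Q1 2026: €23,885 + €1,520 + €18,205 + €20,043 + €3,555 + €2,652 = €69,860 (under)
Q1 2025–Q2 2026: €1,520 + €18,205 + €20,043 + €3,555 + €2,652 + €109,414 = €155,389 (under)
Q2 2025–Q3 2026: €18,205 + €20,043 + €3,555 + €2,652 + €109,414 + €140,199 = €294,068 (under)
Q3 2025–Q4 2026: €20,043 + €3,555 + €2,652 + €109,414 + €140,199 + €129,684 = €405,547 (under)
Q4 2025–Q1 2027: €3,555 + €2,652 + €109,414 + €140,199 + €129,684 + €46,032 = €431,536 (under)
Q1 2026–Q2 2027: €2,652 + €109,414 + €140,199 + €129,684 + €46,032 + €37,205 = €465,186 (over)
At least one window exceeds €457,000.

Yes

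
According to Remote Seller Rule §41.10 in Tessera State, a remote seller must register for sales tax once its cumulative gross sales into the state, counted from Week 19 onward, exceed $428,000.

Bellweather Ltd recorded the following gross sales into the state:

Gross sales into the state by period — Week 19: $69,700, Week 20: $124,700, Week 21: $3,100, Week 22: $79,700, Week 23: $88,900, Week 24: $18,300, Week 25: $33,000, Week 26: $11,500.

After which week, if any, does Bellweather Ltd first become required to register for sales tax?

Through Week 19: $69,700
Through Week 20: $194,400
Through Week 21: $197,500
Through Week 22: $277,200
Through Week 23: $366,100
Through Week 24: $384,400
Through Week 25: $417,400
Through Week 26: $428,900 ← exceeds threshold

Week 26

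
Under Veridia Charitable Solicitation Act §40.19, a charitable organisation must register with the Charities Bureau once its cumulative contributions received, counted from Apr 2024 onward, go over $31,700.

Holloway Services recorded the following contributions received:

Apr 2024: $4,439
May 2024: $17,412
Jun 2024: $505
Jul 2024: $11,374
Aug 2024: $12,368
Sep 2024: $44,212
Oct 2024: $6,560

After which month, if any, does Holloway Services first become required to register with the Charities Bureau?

Through Apr 2024: $4,439
Through May 2024: $21,851
Through Jun 2024: $22,356
Through Jul 2024: $33,730 ← exceeds threshold

Jul 2024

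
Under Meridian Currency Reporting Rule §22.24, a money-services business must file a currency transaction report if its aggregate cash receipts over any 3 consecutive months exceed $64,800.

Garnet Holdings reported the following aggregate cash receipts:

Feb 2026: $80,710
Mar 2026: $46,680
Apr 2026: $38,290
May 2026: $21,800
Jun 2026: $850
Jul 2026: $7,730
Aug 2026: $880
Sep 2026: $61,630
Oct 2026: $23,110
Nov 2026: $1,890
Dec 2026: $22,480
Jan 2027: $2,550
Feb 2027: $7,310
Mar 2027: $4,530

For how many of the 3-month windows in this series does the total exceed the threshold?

Feb 2026–Apr 2026: $80,710 + $46,680 + $38,290 = $165,680 (over)
Mar 2026–May 2026: $46,680 + $38,290 + $21,800 = $106,770 (over)
Apr 2026–Jun 2026: $38,290 + $21,800 + $850 = $60,940 (under)
May 2026–Jul 2026: $21,800 + $850 + $7,730 = $30,380 (under)
Jun 2026–Aug 2026: $850 + $7,730 + $880 = $9,460 (under)
Jul 2026–Sep 2026: $7,730 + $880 + $61,630 = $70,240 (over)
Aug 2026–Oct 2026: $880 + $61,630 + $23,110 = $85,620 (over)
Sep 2026–Nov 2026: $61,630 + $23,110 + $1,890 = $86,630 (over)
Oct 2026–Dec 2026: $23,110 + $1,890 + $22,480 = $47,480 (under)
Nov 2026–Jan 2027: $1,890 + $22,480 + $2,550 = $26,920 (under)
Dec 2026–Feb 2027: $22,480 + $2,550 + $7,310 = $32,340 (under)
Jan 2027–Mar 2027: $2,550 + $7,310 + $4,530 = $14,390 (under)
5 windows exceed the threshold.

5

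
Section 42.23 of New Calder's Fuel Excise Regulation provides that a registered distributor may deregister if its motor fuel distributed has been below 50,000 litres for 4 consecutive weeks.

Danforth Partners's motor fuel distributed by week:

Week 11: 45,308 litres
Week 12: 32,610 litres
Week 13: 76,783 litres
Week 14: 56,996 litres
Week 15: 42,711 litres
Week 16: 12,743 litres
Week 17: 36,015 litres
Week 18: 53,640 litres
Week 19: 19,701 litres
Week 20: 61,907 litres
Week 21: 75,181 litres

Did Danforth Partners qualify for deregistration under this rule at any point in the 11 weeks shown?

No

Weeks below 50,000 litres: Week 11, Week 12, Week 15, Week 16, Week 17, Week 19.
Longest run of consecutive weeks below the threshold: 3.
3 < 4, so Danforth Partners never became eligible.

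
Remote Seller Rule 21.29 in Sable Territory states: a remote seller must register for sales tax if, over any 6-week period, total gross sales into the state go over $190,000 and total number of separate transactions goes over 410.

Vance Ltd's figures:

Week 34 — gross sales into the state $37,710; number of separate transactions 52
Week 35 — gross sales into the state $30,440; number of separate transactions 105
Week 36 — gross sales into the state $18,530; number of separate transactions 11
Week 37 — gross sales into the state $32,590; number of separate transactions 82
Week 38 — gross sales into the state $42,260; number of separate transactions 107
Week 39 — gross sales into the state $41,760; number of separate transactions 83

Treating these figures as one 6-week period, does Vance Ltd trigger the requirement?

Total gross sales into the state: $37,710 + $30,440 + $18,530 + $32,590 + $42,260 + $41,760 = $203,290 (> $190,000).
Total number of separate transactions: 52 + 105 + 11 + 82 + 107 + 83 = 440 (> 410).
The test is 'and': both thresholds are exceeded.

Yes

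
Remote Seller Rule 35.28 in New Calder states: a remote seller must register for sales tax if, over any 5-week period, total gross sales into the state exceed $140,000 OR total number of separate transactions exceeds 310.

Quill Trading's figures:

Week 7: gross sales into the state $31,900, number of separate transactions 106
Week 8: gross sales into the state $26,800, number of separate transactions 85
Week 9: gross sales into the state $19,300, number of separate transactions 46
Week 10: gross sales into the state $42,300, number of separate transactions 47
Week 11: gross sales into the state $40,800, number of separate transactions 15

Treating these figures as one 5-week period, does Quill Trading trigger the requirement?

Total gross sales into the state: $31,900 + $26,800 + $19,300 + $42,300 + $40,800 = $161,100 (> $140,000).
Total number of separate transactions: 106 + 85 + 46 + 47 + 15 = 299 (≤ 310).
The test is 'or': at least one threshold is exceeded.

Yes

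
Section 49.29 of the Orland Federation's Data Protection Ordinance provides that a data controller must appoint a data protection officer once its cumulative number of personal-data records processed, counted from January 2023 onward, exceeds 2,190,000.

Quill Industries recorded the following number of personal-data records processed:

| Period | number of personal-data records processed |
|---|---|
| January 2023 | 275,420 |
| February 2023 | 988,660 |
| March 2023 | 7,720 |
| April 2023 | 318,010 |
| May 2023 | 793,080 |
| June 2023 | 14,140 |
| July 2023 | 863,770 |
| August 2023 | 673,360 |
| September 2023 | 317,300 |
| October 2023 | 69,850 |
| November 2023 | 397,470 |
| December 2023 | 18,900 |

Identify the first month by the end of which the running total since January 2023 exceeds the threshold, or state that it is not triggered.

May 2023

Through January 2023: 275,420
Through February 2023: 1,264,080
Through March 2023: 1,271,800
Through April 2023: 1,589,810
Through May 2023: 2,382,890 ← exceeds threshold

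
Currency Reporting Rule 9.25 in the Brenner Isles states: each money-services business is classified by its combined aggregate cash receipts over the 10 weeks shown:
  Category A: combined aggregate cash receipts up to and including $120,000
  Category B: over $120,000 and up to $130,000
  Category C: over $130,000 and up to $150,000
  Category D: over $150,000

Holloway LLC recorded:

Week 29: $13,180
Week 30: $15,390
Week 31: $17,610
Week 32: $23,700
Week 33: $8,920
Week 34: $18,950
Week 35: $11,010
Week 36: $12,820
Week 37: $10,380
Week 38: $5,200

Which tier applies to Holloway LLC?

Combined aggregate cash receipts: $13,180 + $15,390 + $17,610 + $23,700 + $8,920 + $18,950 + $11,010 + $12,820 + $10,380 + $5,200 = $137,160.
$130,000 < $137,160 ≤ $150,000, so Category C applies.

Category C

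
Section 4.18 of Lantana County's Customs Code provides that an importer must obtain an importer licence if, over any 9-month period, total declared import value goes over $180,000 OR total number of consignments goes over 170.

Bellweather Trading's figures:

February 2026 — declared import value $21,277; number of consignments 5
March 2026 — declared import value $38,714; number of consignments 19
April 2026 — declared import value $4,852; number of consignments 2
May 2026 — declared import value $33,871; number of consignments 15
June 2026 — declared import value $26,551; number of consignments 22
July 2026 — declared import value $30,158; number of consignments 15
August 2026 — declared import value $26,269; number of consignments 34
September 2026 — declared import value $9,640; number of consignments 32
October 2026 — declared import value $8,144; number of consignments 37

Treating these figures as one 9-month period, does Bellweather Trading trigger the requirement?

Total declared import value: $21,277 + $38,714 + $4,852 + $33,871 + $26,551 + $30,158 + $26,269 + $9,640 + $8,144 = $199,476 (> $180,000).
Total number of consignments: 5 + 19 + 2 + 15 + 22 + 15 + 34 + 32 + 37 = 181 (> 170).
The test is 'or': at least one threshold is exceeded.

Yes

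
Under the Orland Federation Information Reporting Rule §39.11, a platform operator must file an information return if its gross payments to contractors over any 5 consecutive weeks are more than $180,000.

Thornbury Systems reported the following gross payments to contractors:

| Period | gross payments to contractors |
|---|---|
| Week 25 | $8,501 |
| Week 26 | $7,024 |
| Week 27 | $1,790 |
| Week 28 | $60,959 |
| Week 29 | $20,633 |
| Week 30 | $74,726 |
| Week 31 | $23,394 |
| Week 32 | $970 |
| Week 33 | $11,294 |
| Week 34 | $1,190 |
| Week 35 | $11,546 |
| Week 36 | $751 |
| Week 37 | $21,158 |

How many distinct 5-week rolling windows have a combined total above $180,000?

Week 25–Week 29: $8,501 + $7,024 + $1,790 + $60,959 + $20,633 = $98,907 (under)
Week 26–Week 30: $7,024 + $1,790 + $60,959 + $20,633 + $74,726 = $165,132 (under)
Week 27–Week 31: $1,790 + $60,959 + $20,633 + $74,726 + $23,394 = $181,502 (over)
Week 28–Week 32: $60,959 + $20,633 + $74,726 + $23,394 + $970 = $180,682 (over)
Week 29–Week 33: $20,633 + $74,726 + $23,394 + $970 + $11,294 = $131,017 (under)
Week 30–Week 34: $74,726 + $23,394 + $970 + $11,294 + $1,190 = $111,574 (under)
Week 31–Week 35: $23,394 + $970 + $11,294 + $1,190 + $11,546 = $48,394 (under)
Week 32–Week 36: $970 + $11,294 + $1,190 + $11,546 + $751 = $25,751 (under)
Week 33–Week 37: $11,294 + $1,190 + $11,546 + $751 + $21,158 = $45,939 (under)
2 windows exceed the threshold.

2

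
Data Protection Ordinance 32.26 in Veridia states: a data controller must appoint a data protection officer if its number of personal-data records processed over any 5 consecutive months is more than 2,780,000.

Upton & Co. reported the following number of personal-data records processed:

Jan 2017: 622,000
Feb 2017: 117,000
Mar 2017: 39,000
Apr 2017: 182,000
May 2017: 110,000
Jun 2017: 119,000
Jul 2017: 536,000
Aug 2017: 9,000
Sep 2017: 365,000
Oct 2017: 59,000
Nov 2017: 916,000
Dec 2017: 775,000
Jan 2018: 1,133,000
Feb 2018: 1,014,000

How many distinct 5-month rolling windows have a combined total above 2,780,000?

Jan 2017–May 2017: 622,000 + 117,000 + 39,000 + 182,000 + 110,000 = 1,070,000 (under)
Feb 2017–Jun 2017: 117,000 + 39,000 + 182,000 + 110,000 + 119,000 = 567,000 (under)
Mar 2017–Jul 2017: 39,000 + 182,000 + 110,000 + 119,000 + 536,000 = 986,000 (under)
Apr 2017–Aug 2017: 182,000 + 110,000 + 119,000 + 536,000 + 9,000 = 956,000 (under)
May 2017–Sep 2017: 110,000 + 119,000 + 536,000 + 9,000 + 365,000 = 1,139,000 (under)
Jun 2017–Oct 2017: 119,000 + 536,000 + 9,000 + 365,000 + 59,000 = 1,088,000 (under)
Jul 2017–Nov 2017: 536,000 + 9,000 + 365,000 + 59,000 + 916,000 = 1,885,000 (under)
Aug 2017–Dec 2017: 9,000 + 365,000 + 59,000 + 916,000 + 775,000 = 2,124,000 (under)
Sep 2017–Jan 2018: 365,000 + 59,000 + 916,000 + 775,000 + 1,133,000 = 3,248,000 (over)
Oct 2017–Feb 2018: 59,000 + 916,000 + 775,000 + 1,133,000 + 1,014,000 = 3,897,000 (over)
2 windows exceed the threshold.

2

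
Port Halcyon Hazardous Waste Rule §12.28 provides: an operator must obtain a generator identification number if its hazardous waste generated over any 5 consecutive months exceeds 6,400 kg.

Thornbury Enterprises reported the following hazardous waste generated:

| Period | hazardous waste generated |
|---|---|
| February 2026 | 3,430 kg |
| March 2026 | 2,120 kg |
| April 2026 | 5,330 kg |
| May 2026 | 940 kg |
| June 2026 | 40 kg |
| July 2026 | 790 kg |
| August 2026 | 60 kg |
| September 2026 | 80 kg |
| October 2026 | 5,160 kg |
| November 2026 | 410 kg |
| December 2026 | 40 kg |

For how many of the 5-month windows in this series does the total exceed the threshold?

4

February 2026–June 2026: 3,430 kg + 2,120 kg + 5,330 kg + 940 kg + 40 kg = 11,860 kg (over)
March 2026–July 2026: 2,120 kg + 5,330 kg + 940 kg + 40 kg + 790 kg = 9,220 kg (over)
April 2026–August 2026: 5,330 kg + 940 kg + 40 kg + 790 kg + 60 kg = 7,160 kg (over)
May 2026–September 2026: 940 kg + 40 kg + 790 kg + 60 kg + 80 kg = 1,910 kg (under)
June 2026–October 2026: 40 kg + 790 kg + 60 kg + 80 kg + 5,160 kg = 6,130 kg (under)
July 2026–November 2026: 790 kg + 60 kg + 80 kg + 5,160 kg + 410 kg = 6,500 kg (over)
August 2026–December 2026: 60 kg + 80 kg + 5,160 kg + 410 kg + 40 kg = 5,750 kg (under)
4 windows exceed the threshold.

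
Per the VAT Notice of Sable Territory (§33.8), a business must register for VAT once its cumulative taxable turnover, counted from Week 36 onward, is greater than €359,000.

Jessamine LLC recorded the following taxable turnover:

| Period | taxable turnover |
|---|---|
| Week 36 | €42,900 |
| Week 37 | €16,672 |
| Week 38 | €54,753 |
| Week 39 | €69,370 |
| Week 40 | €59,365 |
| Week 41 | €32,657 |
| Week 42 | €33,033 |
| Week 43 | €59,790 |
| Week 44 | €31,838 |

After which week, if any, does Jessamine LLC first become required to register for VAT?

Week 43

Through Week 36: €42,900
Through Week 37: €59,572
Through Week 38: €114,325
Through Week 39: €183,695
Through Week 40: €243,060
Through Week 41: €275,717
Through Week 42: €308,750
Through Week 43: €368,540 ← exceeds threshold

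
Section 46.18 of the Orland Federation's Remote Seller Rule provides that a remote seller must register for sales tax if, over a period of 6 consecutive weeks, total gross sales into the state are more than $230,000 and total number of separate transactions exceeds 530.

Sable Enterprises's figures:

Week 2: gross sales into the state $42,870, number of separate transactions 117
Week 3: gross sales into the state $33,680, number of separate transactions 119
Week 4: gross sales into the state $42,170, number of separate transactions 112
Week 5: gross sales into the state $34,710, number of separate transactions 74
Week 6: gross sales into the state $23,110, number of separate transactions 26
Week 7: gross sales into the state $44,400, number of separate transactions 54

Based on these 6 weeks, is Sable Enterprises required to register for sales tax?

Total gross sales into the state: $42,870 + $33,680 + $42,170 + $34,710 + $23,110 + $44,400 = $220,940 (≤ $230,000).
Total number of separate transactions: 117 + 119 + 112 + 74 + 26 + 54 = 502 (≤ 530).
The test is 'and': the rule requires both, and at least one is not exceeded.

No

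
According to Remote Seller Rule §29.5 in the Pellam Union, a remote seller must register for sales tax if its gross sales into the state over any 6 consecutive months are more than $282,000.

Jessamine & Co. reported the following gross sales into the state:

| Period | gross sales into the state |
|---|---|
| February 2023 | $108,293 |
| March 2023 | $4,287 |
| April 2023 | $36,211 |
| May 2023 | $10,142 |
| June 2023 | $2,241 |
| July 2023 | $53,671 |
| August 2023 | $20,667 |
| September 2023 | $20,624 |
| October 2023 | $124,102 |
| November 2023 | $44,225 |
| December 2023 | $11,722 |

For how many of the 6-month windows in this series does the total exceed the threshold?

February 2023–July 2023: $108,293 + $4,287 + $36,211 + $10,142 + $2,241 + $53,671 = $214,845 (under)
March 2023–August 2023: $4,287 + $36,211 + $10,142 + $2,241 + $53,671 + $20,667 = $127,219 (under)
April 2023–September 2023: $36,211 + $10,142 + $2,241 + $53,671 + $20,667 + $20,624 = $143,556 (under)
May 2023–October 2023: $10,142 + $2,241 + $53,671 + $20,667 + $20,624 + $124,102 = $231,447 (under)
June 2023–November 2023: $2,241 + $53,671 + $20,667 + $20,624 + $124,102 + $44,225 = $265,530 (under)
July 2023–December 2023: $53,671 + $20,667 + $20,624 + $124,102 + $44,225 + $11,722 = $275,011 (under)
0 windows exceed the threshold.

0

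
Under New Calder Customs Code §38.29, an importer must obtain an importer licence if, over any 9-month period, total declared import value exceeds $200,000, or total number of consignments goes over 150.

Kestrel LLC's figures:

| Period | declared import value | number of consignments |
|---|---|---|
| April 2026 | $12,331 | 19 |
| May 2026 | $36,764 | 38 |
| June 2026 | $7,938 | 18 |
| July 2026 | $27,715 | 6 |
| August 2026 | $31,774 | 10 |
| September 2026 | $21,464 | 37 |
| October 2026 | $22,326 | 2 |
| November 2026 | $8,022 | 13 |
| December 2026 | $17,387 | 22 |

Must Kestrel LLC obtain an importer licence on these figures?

Yes

Total declared import value: $12,331 + $36,764 + $7,938 + $27,715 + $31,774 + $21,464 + $22,326 + $8,022 + $17,387 = $185,721 (≤ $200,000).
Total number of consignments: 19 + 38 + 18 + 6 + 10 + 37 + 2 + 13 + 22 = 165 (> 150).
The test is 'or': at least one threshold is exceeded.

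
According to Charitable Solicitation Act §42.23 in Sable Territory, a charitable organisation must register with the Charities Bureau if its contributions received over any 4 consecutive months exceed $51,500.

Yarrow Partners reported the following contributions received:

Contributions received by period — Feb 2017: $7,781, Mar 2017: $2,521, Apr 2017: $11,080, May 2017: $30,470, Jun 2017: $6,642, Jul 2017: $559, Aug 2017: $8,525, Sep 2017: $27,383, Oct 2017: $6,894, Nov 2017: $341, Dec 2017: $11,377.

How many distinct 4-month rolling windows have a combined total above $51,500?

Feb 2017–May 2017: $7,781 + $2,521 + $11,080 + $30,470 = $51,852 (over)
Mar 2017–Jun 2017: $2,521 + $11,080 + $30,470 + $6,642 = $50,713 (under)
Apr 2017–Jul 2017: $11,080 + $30,470 + $6,642 + $559 = $48,751 (under)
May 2017–Aug 2017: $30,470 + $6,642 + $559 + $8,525 = $46,196 (under)
Jun 2017–Sep 2017: $6,642 + $559 + $8,525 + $27,383 = $43,109 (under)
Jul 2017–Oct 2017: $559 + $8,525 + $27,383 + $6,894 = $43,361 (under)
Aug 2017–Nov 2017: $8,525 + $27,383 + $6,894 + $341 = $43,143 (under)
Sep 2017–Dec 2017: $27,383 + $6,894 + $341 + $11,377 = $45,995 (under)
1 window exceeds the threshold.

1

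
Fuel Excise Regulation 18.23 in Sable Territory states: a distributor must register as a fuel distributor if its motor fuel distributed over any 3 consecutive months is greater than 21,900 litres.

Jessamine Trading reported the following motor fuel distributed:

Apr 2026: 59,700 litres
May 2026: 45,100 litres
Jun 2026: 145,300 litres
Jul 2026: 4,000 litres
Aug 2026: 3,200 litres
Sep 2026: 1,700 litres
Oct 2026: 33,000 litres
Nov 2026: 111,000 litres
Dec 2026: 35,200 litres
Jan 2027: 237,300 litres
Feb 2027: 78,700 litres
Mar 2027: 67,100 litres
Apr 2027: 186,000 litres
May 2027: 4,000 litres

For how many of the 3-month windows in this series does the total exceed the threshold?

11

Apr 2026–Jun 2026: 59,700 litres + 45,100 litres + 145,300 litres = 250,100 litres (over)
May 2026–Jul 2026: 45,100 litres + 145,300 litres + 4,000 litres = 194,400 litres (over)
Jun 2026–Aug 2026: 145,300 litres + 4,000 litres + 3,200 litres = 152,500 litres (over)
Jul 2026–Sep 2026: 4,000 litres + 3,200 litres + 1,700 litres = 8,900 litres (under)
Aug 2026–Oct 2026: 3,200 litres + 1,700 litres + 33,000 litres = 37,900 litres (over)
Sep 2026–Nov 2026: 1,700 litres + 33,000 litres + 111,000 litres = 145,700 litres (over)
Oct 2026–Dec 2026: 33,000 litres + 111,000 litres + 35,200 litres = 179,200 litres (over)
Nov 2026–Jan 2027: 111,000 litres + 35,200 litres + 237,300 litres = 383,500 litres (over)
Dec 2026–Feb 2027: 35,200 litres + 237,300 litres + 78,700 litres = 351,200 litres (over)
Jan 2027–Mar 2027: 237,300 litres + 78,700 litres + 67,100 litres = 383,100 litres (over)
Feb 2027–Apr 2027: 78,700 litres + 67,100 litres + 186,000 litres = 331,800 litres (over)
Mar 2027–May 2027: 67,100 litres + 186,000 litres + 4,000 litres = 257,100 litres (over)
11 windows exceed the threshold.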